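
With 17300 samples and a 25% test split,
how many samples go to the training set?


Test set = 17300 * 25% = 4325. Training set = 17300 - 4325 = 12975.

12975


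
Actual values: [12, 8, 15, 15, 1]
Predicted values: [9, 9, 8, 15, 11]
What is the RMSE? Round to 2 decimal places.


MSE = 31.8000. RMSE = sqrt(31.8000) = 5.64.

5.64


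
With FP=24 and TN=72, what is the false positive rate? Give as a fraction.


FPR = FP / (FP + TN) = 24 / 96 = 1/4.

1/4


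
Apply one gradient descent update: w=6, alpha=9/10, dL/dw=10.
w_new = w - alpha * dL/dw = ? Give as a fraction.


w_new = 6 - 9/10 * 10 = 6 - 9 = -3.

-3


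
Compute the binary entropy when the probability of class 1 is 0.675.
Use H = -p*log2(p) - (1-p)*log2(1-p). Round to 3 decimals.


H = -0.675*log2(0.675) - 0.325*log2(0.325) = 0.910.

0.910


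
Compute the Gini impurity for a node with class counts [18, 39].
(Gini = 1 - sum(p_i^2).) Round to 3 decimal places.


Total = 57. Proportions: 18/57, 39/57. sum(p_i^2) = 0.5679. Gini = 1 - 0.5679 = 0.4321, which rounds to 0.432.

0.432


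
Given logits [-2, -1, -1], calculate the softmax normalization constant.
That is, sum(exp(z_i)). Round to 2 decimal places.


Denom = e^-2=0.1353 + e^-1=0.3679 + e^-1=0.3679. Sum = 0.8711, which rounds to 0.87.

0.87


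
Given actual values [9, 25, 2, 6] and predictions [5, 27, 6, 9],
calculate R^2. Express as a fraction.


Mean(y) = 21/2. SS_res = 45. SS_tot = 305. R^2 = 1 - 45/(305) = 52/61.

52/61


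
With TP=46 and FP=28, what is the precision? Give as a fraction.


Precision = TP / (TP + FP) = 46 / 74 = 23/37.

23/37


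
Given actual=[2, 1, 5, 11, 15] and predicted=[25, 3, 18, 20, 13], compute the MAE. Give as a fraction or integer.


MAE = (1/5) * (|2-25|=23 + |1-3|=2 + |5-18|=13 + |11-20|=9 + |15-13|=2). Sum = 49. MAE = 49/5.

49/5


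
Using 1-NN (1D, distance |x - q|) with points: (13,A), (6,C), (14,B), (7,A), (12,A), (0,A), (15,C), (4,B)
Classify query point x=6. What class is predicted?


Distances: |13-6|=7, |6-6|=0, |14-6|=8, |7-6|=1, |12-6|=6, |0-6|=6, |15-6|=9, |4-6|=2. 1 nearest: (6,C). Counts: {'C': 1}. Majority class: C.

C


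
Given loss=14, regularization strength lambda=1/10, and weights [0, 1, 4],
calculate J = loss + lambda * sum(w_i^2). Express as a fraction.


L2 sq norm = sum(w^2) = 17. J = 14 + 1/10 * 17 = 157/10.

157/10


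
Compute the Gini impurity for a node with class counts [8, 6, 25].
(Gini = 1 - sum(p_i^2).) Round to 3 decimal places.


Total = 39. Proportions: 8/39, 6/39, 25/39. sum(p_i^2) = 0.4767. Gini = 1 - 0.4767 = 0.5233, which rounds to 0.523.

0.523


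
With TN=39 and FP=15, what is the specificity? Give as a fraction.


Specificity = TN / (TN + FP) = 39 / 54 = 13/18.

13/18


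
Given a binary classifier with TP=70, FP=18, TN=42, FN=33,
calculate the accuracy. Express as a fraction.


Accuracy = (TP + TN) / (TP + TN + FP + FN) = (70 + 42) / 163 = 112/163.

112/163


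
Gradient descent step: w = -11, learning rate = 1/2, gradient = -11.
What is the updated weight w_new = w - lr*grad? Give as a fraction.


w_new = -11 - 1/2 * -11 = -11 - -11/2 = -11/2.

-11/2


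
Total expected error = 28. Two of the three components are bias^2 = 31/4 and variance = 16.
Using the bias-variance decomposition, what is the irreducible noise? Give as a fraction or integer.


Total error = bias^2 + variance + irreducible noise. So irreducible noise = 28 - 31/4 - 16 = 17/4.

17/4


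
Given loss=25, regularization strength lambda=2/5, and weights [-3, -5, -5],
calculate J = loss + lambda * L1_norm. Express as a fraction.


L1 norm = sum(|w|) = 13. J = 25 + 2/5 * 13 = 151/5.

151/5


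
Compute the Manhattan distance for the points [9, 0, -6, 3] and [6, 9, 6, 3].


d = sum of absolute differences: |9-6|=3 + |0-9|=9 + |-6-6|=12 + |3-3|=0 = 24.

24


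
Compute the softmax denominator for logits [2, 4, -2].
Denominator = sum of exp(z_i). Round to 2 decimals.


Denom = e^2=7.3891 + e^4=54.5982 + e^-2=0.1353. Sum = 62.1226, which rounds to 62.12.

62.12


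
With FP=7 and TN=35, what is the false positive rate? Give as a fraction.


FPR = FP / (FP + TN) = 7 / 42 = 1/6.

1/6


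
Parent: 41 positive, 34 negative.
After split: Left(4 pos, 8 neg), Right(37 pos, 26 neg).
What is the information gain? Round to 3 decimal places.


H(parent) = 0.9937. H(left) = 0.9183, H(right) = 0.9779. Weighted = (12/75)*0.9183 + (63/75)*0.9779 = 0.9684. IG = 0.9937 - 0.9684 = 0.0253, which rounds to 0.025.

0.025


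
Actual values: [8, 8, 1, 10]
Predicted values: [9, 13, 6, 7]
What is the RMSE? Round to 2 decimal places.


MSE = 15.0000. RMSE = sqrt(15.0000) = 3.87.

3.87


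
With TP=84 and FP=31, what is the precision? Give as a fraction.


Precision = TP / (TP + FP) = 84 / 115 = 84/115.

84/115


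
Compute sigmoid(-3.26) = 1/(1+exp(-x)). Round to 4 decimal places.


sigma(-3.26) = 1/(1+e^(3.26)) = 1/(1+26.049537) = 1/27.049537 = 0.0370.

0.0370


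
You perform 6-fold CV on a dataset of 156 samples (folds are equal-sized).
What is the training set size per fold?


Each validation fold has 156/6 = 26 samples. Training set = 156 - 26 = 130.

130


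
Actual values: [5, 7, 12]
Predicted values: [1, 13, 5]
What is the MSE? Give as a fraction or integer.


MSE = (1/3) * ((5-1)^2=16 + (7-13)^2=36 + (12-5)^2=49). Sum = 101. MSE = 101/3.

101/3


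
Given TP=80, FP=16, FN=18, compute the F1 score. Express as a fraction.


Precision = 80/96 = 5/6. Recall = 80/98 = 40/49. F1 = 2*P*R/(P+R) = 80/97.

80/97


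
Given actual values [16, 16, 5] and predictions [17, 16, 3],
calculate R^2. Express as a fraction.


Mean(y) = 37/3. SS_res = 5. SS_tot = 242/3. R^2 = 1 - 5/(242/3) = 227/242.

227/242


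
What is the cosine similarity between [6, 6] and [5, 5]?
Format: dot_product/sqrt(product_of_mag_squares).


dot = 60. |a|^2 = 72, |b|^2 = 50. cos = 60/sqrt(3600).

60/sqrt(3600)


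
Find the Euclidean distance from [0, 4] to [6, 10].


d = sqrt(sum of squared differences). (0-6)^2=36, (4-10)^2=36. Sum = 72.

sqrt(72)


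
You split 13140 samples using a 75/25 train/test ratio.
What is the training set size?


Test set = 13140 * 25% = 3285. Training set = 13140 - 3285 = 9855.

9855


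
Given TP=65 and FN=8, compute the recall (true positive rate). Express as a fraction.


Recall = TP / (TP + FN) = 65 / 73 = 65/73.

65/73


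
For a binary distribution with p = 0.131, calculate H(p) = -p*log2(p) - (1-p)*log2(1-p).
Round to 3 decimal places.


H = -0.131*log2(0.131) - 0.869*log2(0.869) = 0.560.

0.560


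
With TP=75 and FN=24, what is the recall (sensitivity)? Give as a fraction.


Recall = TP / (TP + FN) = 75 / 99 = 25/33.

25/33


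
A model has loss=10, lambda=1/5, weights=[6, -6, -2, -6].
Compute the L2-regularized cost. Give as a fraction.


L2 sq norm = sum(w^2) = 112. J = 10 + 1/5 * 112 = 162/5.

162/5


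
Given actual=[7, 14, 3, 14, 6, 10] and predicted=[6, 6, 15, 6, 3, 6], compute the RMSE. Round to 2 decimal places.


MSE = 49.6667. RMSE = sqrt(49.6667) = 7.05.

7.05


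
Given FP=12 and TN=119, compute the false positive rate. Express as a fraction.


FPR = FP / (FP + TN) = 12 / 131 = 12/131.

12/131


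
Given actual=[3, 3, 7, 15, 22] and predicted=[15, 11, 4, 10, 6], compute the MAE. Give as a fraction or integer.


MAE = (1/5) * (|3-15|=12 + |3-11|=8 + |7-4|=3 + |15-10|=5 + |22-6|=16). Sum = 44. MAE = 44/5.

44/5


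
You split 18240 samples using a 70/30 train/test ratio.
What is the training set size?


Test set = 18240 * 30% = 5472. Training set = 18240 - 5472 = 12768.

12768


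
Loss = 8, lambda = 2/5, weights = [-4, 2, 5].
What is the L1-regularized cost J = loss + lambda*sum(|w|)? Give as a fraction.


L1 norm = sum(|w|) = 11. J = 8 + 2/5 * 11 = 62/5.

62/5


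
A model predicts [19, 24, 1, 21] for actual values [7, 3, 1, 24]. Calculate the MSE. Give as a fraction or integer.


MSE = (1/4) * ((7-19)^2=144 + (3-24)^2=441 + (1-1)^2=0 + (24-21)^2=9). Sum = 594. MSE = 297/2.

297/2


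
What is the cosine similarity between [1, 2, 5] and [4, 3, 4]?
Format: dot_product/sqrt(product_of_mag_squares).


dot = 30. |a|^2 = 30, |b|^2 = 41. cos = 30/sqrt(1230).

30/sqrt(1230)


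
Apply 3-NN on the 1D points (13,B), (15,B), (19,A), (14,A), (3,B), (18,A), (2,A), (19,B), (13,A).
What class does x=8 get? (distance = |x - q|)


Distances: |13-8|=5, |15-8|=7, |19-8|=11, |14-8|=6, |3-8|=5, |18-8|=10, |2-8|=6, |19-8|=11, |13-8|=5. 3 nearest: (13,A), (13,B), (3,B). Counts: {'A': 1, 'B': 2}. Majority class: B.

B


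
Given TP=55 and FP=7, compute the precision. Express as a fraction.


Precision = TP / (TP + FP) = 55 / 62 = 55/62.

55/62


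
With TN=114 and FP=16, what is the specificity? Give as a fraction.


Specificity = TN / (TN + FP) = 114 / 130 = 57/65.

57/65


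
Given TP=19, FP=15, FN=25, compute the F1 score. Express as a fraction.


Precision = 19/34 = 19/34. Recall = 19/44 = 19/44. F1 = 2*P*R/(P+R) = 19/39.

19/39


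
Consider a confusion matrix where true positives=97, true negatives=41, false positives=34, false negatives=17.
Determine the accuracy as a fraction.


Accuracy = (TP + TN) / (TP + TN + FP + FN) = (97 + 41) / 189 = 46/63.

46/63


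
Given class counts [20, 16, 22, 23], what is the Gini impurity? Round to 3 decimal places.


Total = 81. Proportions: 20/81, 16/81, 22/81, 23/81. sum(p_i^2) = 0.2544. Gini = 1 - 0.2544 = 0.7456, which rounds to 0.746.

0.746


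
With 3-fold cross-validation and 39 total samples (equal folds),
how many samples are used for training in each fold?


Each validation fold has 39/3 = 13 samples. Training set = 39 - 13 = 26.

26


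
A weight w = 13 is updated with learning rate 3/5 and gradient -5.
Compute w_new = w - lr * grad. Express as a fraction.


w_new = 13 - 3/5 * -5 = 13 - -3 = 16.

16


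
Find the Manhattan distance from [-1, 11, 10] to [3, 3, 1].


d = sum of absolute differences: |-1-3|=4 + |11-3|=8 + |10-1|=9 = 21.

21


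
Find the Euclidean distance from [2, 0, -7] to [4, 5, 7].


d = sqrt(sum of squared differences). (2-4)^2=4, (0-5)^2=25, (-7-7)^2=196. Sum = 225.

15


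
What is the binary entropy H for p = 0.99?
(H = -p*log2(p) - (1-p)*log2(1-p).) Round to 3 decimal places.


H = -0.99*log2(0.99) - 0.01*log2(0.01) = 0.081.

0.081


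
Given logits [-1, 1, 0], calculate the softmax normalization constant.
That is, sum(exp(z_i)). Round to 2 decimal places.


Denom = e^-1=0.3679 + e^1=2.7183 + e^0=1.0000. Sum = 4.0862, which rounds to 4.09.

4.09


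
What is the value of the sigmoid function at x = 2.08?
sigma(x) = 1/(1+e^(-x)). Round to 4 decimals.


sigma(2.08) = 1/(1+e^(-2.08)) = 1/(1+0.124930) = 1/1.124930 = 0.8889.

0.8889


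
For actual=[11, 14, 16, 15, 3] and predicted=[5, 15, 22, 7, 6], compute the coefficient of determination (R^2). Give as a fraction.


Mean(y) = 59/5. SS_res = 146. SS_tot = 554/5. R^2 = 1 - 146/(554/5) = -88/277.

-88/277


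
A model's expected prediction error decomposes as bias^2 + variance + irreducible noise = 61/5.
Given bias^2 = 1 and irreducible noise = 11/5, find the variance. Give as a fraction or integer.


Total error = bias^2 + variance + irreducible noise. So variance = 61/5 - 1 - 11/5 = 9.

9


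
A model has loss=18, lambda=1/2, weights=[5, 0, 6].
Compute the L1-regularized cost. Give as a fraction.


L1 norm = sum(|w|) = 11. J = 18 + 1/2 * 11 = 47/2.

47/2


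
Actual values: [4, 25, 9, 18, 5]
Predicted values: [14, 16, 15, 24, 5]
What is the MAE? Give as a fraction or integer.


MAE = (1/5) * (|4-14|=10 + |25-16|=9 + |9-15|=6 + |18-24|=6 + |5-5|=0). Sum = 31. MAE = 31/5.

31/5


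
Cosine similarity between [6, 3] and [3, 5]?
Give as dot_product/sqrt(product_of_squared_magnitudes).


dot = 33. |a|^2 = 45, |b|^2 = 34. cos = 33/sqrt(1530).

33/sqrt(1530)


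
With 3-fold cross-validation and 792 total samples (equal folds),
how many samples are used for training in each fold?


Each validation fold has 792/3 = 264 samples. Training set = 792 - 264 = 528.

528


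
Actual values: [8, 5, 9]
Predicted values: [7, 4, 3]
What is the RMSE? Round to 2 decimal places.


MSE = 12.6667. RMSE = sqrt(12.6667) = 3.56.

3.56


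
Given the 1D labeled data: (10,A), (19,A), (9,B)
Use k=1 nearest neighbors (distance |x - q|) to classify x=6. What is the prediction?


Distances: |10-6|=4, |19-6|=13, |9-6|=3. 1 nearest: (9,B). Counts: {'B': 1}. Majority class: B.

B


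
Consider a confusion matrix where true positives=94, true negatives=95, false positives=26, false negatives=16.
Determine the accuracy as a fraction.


Accuracy = (TP + TN) / (TP + TN + FP + FN) = (94 + 95) / 231 = 9/11.

9/11


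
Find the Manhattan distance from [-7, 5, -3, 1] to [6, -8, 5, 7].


d = sum of absolute differences: |-7-6|=13 + |5--8|=13 + |-3-5|=8 + |1-7|=6 = 40.

40


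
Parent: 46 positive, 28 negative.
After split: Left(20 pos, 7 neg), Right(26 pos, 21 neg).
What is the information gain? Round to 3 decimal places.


H(parent) = 0.9569. H(left) = 0.8256, H(right) = 0.9918. Weighted = (27/74)*0.8256 + (47/74)*0.9918 = 0.9312. IG = 0.9569 - 0.9312 = 0.0257, which rounds to 0.026.

0.026


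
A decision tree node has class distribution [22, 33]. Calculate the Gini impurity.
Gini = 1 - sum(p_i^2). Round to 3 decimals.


Total = 55. Proportions: 22/55, 33/55. sum(p_i^2) = 0.5200. Gini = 1 - 0.5200 = 0.4800, which rounds to 0.480.

0.480


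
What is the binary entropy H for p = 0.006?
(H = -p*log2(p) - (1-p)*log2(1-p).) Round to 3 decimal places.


H = -0.006*log2(0.006) - 0.994*log2(0.994) = 0.053.

0.053


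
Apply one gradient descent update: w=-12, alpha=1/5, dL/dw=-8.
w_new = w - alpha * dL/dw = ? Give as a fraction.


w_new = -12 - 1/5 * -8 = -12 - -8/5 = -52/5.

-52/5


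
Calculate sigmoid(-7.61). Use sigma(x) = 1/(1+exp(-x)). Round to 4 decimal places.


sigma(-7.61) = 1/(1+e^(7.61)) = 1/(1+2018.278098) = 1/2019.278098 = 0.0005.

0.0005


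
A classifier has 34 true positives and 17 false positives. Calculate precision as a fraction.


Precision = TP / (TP + FP) = 34 / 51 = 2/3.

2/3


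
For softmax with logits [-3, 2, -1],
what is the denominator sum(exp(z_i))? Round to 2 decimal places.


Denom = e^-3=0.0498 + e^2=7.3891 + e^-1=0.3679. Sum = 7.8068, which rounds to 7.81.

7.81


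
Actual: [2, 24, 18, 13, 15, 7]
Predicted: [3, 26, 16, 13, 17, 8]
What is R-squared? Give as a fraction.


Mean(y) = 79/6. SS_res = 14. SS_tot = 1841/6. R^2 = 1 - 14/(1841/6) = 251/263.

251/263


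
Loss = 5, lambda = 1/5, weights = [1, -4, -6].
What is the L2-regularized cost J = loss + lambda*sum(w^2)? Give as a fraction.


L2 sq norm = sum(w^2) = 53. J = 5 + 1/5 * 53 = 78/5.

78/5


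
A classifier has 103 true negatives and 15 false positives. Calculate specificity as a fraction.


Specificity = TN / (TN + FP) = 103 / 118 = 103/118.

103/118


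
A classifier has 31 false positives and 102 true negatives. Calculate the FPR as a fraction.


FPR = FP / (FP + TN) = 31 / 133 = 31/133.

31/133


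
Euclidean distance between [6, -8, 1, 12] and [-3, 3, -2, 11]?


d = sqrt(sum of squared differences). (6--3)^2=81, (-8-3)^2=121, (1--2)^2=9, (12-11)^2=1. Sum = 212.

sqrt(212)


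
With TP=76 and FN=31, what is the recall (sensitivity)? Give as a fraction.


Recall = TP / (TP + FN) = 76 / 107 = 76/107.

76/107


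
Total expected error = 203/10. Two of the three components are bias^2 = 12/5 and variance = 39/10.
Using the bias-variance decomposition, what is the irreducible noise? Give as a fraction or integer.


Total error = bias^2 + variance + irreducible noise. So irreducible noise = 203/10 - 12/5 - 39/10 = 14.

14


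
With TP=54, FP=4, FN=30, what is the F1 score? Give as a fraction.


Precision = 54/58 = 27/29. Recall = 54/84 = 9/14. F1 = 2*P*R/(P+R) = 54/71.

54/71


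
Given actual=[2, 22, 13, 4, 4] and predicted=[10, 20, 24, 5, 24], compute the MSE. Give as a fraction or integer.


MSE = (1/5) * ((2-10)^2=64 + (22-20)^2=4 + (13-24)^2=121 + (4-5)^2=1 + (4-24)^2=400). Sum = 590. MSE = 118.

118


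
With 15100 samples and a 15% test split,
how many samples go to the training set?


Test set = 15100 * 15% = 2265. Training set = 15100 - 2265 = 12835.

12835


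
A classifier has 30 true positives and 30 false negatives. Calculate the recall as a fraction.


Recall = TP / (TP + FN) = 30 / 60 = 1/2.

1/2


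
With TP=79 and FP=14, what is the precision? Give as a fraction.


Precision = TP / (TP + FP) = 79 / 93 = 79/93.

79/93


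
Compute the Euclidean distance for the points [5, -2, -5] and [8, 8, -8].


d = sqrt(sum of squared differences). (5-8)^2=9, (-2-8)^2=100, (-5--8)^2=9. Sum = 118.

sqrt(118)


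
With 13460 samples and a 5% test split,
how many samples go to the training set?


Test set = 13460 * 5% = 673. Training set = 13460 - 673 = 12787.

12787


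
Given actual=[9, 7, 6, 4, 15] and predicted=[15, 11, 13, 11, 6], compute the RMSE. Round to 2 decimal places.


MSE = 46.2000. RMSE = sqrt(46.2000) = 6.80.

6.80


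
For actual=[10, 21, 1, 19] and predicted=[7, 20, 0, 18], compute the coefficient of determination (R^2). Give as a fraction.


Mean(y) = 51/4. SS_res = 12. SS_tot = 1011/4. R^2 = 1 - 12/(1011/4) = 321/337.

321/337


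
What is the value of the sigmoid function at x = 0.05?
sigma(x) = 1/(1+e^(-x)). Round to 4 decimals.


sigma(0.05) = 1/(1+e^(-0.05)) = 1/(1+0.951229) = 1/1.951229 = 0.5125.

0.5125


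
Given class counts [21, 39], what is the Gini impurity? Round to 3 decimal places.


Total = 60. Proportions: 21/60, 39/60. sum(p_i^2) = 0.5450. Gini = 1 - 0.5450 = 0.4550, which rounds to 0.455.

0.455


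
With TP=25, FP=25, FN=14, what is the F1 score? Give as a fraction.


Precision = 25/50 = 1/2. Recall = 25/39 = 25/39. F1 = 2*P*R/(P+R) = 50/89.

50/89


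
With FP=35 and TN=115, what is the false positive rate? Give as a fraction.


FPR = FP / (FP + TN) = 35 / 150 = 7/30.

7/30


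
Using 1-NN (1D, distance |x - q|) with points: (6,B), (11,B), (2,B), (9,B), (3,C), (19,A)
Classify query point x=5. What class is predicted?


Distances: |6-5|=1, |11-5|=6, |2-5|=3, |9-5|=4, |3-5|=2, |19-5|=14. 1 nearest: (6,B). Counts: {'B': 1}. Majority class: B.

B


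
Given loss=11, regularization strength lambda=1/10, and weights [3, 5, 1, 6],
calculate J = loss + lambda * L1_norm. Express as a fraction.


L1 norm = sum(|w|) = 15. J = 11 + 1/10 * 15 = 25/2.

25/2


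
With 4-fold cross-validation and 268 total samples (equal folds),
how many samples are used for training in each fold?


Each validation fold has 268/4 = 67 samples. Training set = 268 - 67 = 201.

201


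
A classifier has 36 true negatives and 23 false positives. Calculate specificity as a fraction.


Specificity = TN / (TN + FP) = 36 / 59 = 36/59.

36/59


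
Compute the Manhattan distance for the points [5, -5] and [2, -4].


d = sum of absolute differences: |5-2|=3 + |-5--4|=1 = 4.

4


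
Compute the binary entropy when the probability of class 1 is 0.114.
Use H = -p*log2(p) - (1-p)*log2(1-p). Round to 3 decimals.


H = -0.114*log2(0.114) - 0.886*log2(0.886) = 0.512.

0.512


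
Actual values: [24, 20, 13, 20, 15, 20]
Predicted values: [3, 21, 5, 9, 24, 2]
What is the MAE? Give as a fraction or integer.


MAE = (1/6) * (|24-3|=21 + |20-21|=1 + |13-5|=8 + |20-9|=11 + |15-24|=9 + |20-2|=18). Sum = 68. MAE = 34/3.

34/3


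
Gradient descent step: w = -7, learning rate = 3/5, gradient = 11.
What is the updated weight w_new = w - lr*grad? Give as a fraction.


w_new = -7 - 3/5 * 11 = -7 - 33/5 = -68/5.

-68/5


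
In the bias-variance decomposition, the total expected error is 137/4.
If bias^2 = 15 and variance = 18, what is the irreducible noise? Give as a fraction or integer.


Total error = bias^2 + variance + irreducible noise. So irreducible noise = 137/4 - 15 - 18 = 5/4.

5/4


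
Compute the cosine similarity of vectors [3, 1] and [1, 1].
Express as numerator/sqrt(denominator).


dot = 4. |a|^2 = 10, |b|^2 = 2. cos = 4/sqrt(20).

4/sqrt(20)


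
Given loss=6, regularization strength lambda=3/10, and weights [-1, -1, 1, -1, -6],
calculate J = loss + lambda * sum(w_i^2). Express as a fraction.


L2 sq norm = sum(w^2) = 40. J = 6 + 3/10 * 40 = 18.

18


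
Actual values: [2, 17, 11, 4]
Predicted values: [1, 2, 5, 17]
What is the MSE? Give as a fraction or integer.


MSE = (1/4) * ((2-1)^2=1 + (17-2)^2=225 + (11-5)^2=36 + (4-17)^2=169). Sum = 431. MSE = 431/4.

431/4


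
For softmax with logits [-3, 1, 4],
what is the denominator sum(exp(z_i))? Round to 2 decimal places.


Denom = e^-3=0.0498 + e^1=2.7183 + e^4=54.5982. Sum = 57.3663, which rounds to 57.37.

57.37


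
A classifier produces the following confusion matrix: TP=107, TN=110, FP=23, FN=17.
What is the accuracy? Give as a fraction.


Accuracy = (TP + TN) / (TP + TN + FP + FN) = (107 + 110) / 257 = 217/257.

217/257


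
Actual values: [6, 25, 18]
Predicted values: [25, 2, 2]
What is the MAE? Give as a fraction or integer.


MAE = (1/3) * (|6-25|=19 + |25-2|=23 + |18-2|=16). Sum = 58. MAE = 58/3.

58/3


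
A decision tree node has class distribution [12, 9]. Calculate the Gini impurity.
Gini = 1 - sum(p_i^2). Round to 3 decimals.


Total = 21. Proportions: 12/21, 9/21. sum(p_i^2) = 0.5102. Gini = 1 - 0.5102 = 0.4898, which rounds to 0.490.

0.490


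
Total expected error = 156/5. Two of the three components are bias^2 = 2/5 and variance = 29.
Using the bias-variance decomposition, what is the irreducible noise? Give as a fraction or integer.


Total error = bias^2 + variance + irreducible noise. So irreducible noise = 156/5 - 2/5 - 29 = 9/5.

9/5


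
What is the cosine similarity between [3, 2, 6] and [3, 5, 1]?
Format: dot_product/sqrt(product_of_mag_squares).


dot = 25. |a|^2 = 49, |b|^2 = 35. cos = 25/sqrt(1715).

25/sqrt(1715)


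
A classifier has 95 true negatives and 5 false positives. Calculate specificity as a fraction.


Specificity = TN / (TN + FP) = 95 / 100 = 19/20.

19/20


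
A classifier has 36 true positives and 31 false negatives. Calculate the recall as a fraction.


Recall = TP / (TP + FN) = 36 / 67 = 36/67.

36/67


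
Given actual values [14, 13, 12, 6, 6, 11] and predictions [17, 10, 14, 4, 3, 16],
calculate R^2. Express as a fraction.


Mean(y) = 31/3. SS_res = 60. SS_tot = 184/3. R^2 = 1 - 60/(184/3) = 1/46.

1/46


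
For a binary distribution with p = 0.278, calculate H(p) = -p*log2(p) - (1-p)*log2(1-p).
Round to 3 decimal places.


H = -0.278*log2(0.278) - 0.722*log2(0.722) = 0.853.

0.853


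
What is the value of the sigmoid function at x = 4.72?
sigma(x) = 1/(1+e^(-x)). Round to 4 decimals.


sigma(4.72) = 1/(1+e^(-4.72)) = 1/(1+0.008915) = 1/1.008915 = 0.9912.

0.9912


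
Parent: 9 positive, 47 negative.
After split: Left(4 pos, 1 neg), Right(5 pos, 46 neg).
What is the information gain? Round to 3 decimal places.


H(parent) = 0.6360. H(left) = 0.7219, H(right) = 0.4627. Weighted = (5/56)*0.7219 + (51/56)*0.4627 = 0.4858. IG = 0.6360 - 0.4858 = 0.1502, which rounds to 0.150.

0.150


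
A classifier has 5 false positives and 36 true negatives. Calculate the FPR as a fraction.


FPR = FP / (FP + TN) = 5 / 41 = 5/41.

5/41


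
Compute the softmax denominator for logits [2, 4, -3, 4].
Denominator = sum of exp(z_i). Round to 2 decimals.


Denom = e^2=7.3891 + e^4=54.5982 + e^-3=0.0498 + e^4=54.5982. Sum = 116.6353, which rounds to 116.64.

116.64


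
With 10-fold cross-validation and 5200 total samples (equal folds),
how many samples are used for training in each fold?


Each validation fold has 5200/10 = 520 samples. Training set = 5200 - 520 = 4680.

4680


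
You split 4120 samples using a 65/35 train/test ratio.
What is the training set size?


Test set = 4120 * 35% = 1442. Training set = 4120 - 1442 = 2678.

2678


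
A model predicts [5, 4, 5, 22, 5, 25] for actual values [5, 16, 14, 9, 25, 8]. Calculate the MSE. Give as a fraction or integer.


MSE = (1/6) * ((5-5)^2=0 + (16-4)^2=144 + (14-5)^2=81 + (9-22)^2=169 + (25-5)^2=400 + (8-25)^2=289). Sum = 1083. MSE = 361/2.

361/2


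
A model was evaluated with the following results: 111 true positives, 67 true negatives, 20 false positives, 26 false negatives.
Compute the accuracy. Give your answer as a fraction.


Accuracy = (TP + TN) / (TP + TN + FP + FN) = (111 + 67) / 224 = 89/112.

89/112


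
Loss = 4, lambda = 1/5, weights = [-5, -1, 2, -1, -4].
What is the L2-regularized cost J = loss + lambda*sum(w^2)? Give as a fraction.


L2 sq norm = sum(w^2) = 47. J = 4 + 1/5 * 47 = 67/5.

67/5


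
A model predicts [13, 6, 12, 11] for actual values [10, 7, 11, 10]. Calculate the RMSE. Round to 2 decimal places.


MSE = 3.0000. RMSE = sqrt(3.0000) = 1.73.

1.73


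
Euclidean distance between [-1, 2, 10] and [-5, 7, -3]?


d = sqrt(sum of squared differences). (-1--5)^2=16, (2-7)^2=25, (10--3)^2=169. Sum = 210.

sqrt(210)


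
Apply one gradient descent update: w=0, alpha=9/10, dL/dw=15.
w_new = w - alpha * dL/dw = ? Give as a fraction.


w_new = 0 - 9/10 * 15 = 0 - 27/2 = -27/2.

-27/2


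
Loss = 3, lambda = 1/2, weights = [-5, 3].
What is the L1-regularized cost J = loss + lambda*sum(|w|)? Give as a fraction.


L1 norm = sum(|w|) = 8. J = 3 + 1/2 * 8 = 7.

7


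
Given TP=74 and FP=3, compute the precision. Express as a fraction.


Precision = TP / (TP + FP) = 74 / 77 = 74/77.

74/77


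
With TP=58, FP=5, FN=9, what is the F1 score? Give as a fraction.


Precision = 58/63 = 58/63. Recall = 58/67 = 58/67. F1 = 2*P*R/(P+R) = 58/65.

58/65


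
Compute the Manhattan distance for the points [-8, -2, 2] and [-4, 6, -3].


d = sum of absolute differences: |-8--4|=4 + |-2-6|=8 + |2--3|=5 = 17.

17


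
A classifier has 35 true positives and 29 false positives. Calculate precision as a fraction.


Precision = TP / (TP + FP) = 35 / 64 = 35/64.

35/64


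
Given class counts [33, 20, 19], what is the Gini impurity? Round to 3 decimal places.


Total = 72. Proportions: 33/72, 20/72, 19/72. sum(p_i^2) = 0.3569. Gini = 1 - 0.3569 = 0.6431, which rounds to 0.643.

0.643


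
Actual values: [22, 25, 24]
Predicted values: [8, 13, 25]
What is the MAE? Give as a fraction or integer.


MAE = (1/3) * (|22-8|=14 + |25-13|=12 + |24-25|=1). Sum = 27. MAE = 9.

9


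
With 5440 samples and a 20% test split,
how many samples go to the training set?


Test set = 5440 * 20% = 1088. Training set = 5440 - 1088 = 4352.

4352


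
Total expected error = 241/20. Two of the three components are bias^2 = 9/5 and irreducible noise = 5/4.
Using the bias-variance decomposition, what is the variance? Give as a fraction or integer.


Total error = bias^2 + variance + irreducible noise. So variance = 241/20 - 9/5 - 5/4 = 9.

9


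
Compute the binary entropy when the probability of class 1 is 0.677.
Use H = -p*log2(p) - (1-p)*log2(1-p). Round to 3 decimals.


H = -0.677*log2(0.677) - 0.323*log2(0.323) = 0.908.

0.908


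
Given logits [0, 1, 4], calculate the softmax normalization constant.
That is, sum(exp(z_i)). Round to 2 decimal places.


Denom = e^0=1.0000 + e^1=2.7183 + e^4=54.5982. Sum = 58.3165, which rounds to 58.32.

58.32


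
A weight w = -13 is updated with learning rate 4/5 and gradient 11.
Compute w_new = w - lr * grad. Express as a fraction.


w_new = -13 - 4/5 * 11 = -13 - 44/5 = -109/5.

-109/5


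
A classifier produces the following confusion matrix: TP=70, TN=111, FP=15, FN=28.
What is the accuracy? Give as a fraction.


Accuracy = (TP + TN) / (TP + TN + FP + FN) = (70 + 111) / 224 = 181/224.

181/224


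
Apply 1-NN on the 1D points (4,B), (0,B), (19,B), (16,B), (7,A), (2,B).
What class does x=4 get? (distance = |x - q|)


Distances: |4-4|=0, |0-4|=4, |19-4|=15, |16-4|=12, |7-4|=3, |2-4|=2. 1 nearest: (4,B). Counts: {'B': 1}. Majority class: B.

B


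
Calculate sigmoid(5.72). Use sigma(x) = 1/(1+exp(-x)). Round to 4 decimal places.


sigma(5.72) = 1/(1+e^(-5.72)) = 1/(1+0.003280) = 1/1.003280 = 0.9967.

0.9967


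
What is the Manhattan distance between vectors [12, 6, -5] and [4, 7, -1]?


d = sum of absolute differences: |12-4|=8 + |6-7|=1 + |-5--1|=4 = 13.

13


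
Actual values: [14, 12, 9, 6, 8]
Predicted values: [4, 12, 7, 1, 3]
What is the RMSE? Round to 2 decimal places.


MSE = 30.8000. RMSE = sqrt(30.8000) = 5.55.

5.55


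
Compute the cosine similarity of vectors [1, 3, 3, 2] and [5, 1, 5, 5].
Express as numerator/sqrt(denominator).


dot = 33. |a|^2 = 23, |b|^2 = 76. cos = 33/sqrt(1748).

33/sqrt(1748)


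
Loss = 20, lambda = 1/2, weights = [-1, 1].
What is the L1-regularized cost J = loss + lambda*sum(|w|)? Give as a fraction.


L1 norm = sum(|w|) = 2. J = 20 + 1/2 * 2 = 21.

21


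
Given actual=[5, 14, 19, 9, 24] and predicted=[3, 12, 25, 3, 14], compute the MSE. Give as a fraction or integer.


MSE = (1/5) * ((5-3)^2=4 + (14-12)^2=4 + (19-25)^2=36 + (9-3)^2=36 + (24-14)^2=100). Sum = 180. MSE = 36.

36


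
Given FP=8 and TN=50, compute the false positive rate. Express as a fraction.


FPR = FP / (FP + TN) = 8 / 58 = 4/29.

4/29


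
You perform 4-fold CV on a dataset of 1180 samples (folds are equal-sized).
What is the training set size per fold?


Each validation fold has 1180/4 = 295 samples. Training set = 1180 - 295 = 885.

885


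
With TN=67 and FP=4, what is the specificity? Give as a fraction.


Specificity = TN / (TN + FP) = 67 / 71 = 67/71.

67/71


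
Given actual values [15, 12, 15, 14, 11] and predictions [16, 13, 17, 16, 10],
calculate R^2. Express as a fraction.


Mean(y) = 67/5. SS_res = 11. SS_tot = 66/5. R^2 = 1 - 11/(66/5) = 1/6.

1/6


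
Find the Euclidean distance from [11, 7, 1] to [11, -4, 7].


d = sqrt(sum of squared differences). (11-11)^2=0, (7--4)^2=121, (1-7)^2=36. Sum = 157.

sqrt(157)


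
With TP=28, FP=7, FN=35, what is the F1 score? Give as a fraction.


Precision = 28/35 = 4/5. Recall = 28/63 = 4/9. F1 = 2*P*R/(P+R) = 4/7.

4/7


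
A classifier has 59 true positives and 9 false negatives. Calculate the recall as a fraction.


Recall = TP / (TP + FN) = 59 / 68 = 59/68.

59/68


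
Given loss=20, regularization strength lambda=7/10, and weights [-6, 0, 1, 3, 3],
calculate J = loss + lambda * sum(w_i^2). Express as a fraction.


L2 sq norm = sum(w^2) = 55. J = 20 + 7/10 * 55 = 117/2.

117/2


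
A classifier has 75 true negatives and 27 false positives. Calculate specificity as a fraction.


Specificity = TN / (TN + FP) = 75 / 102 = 25/34.

25/34


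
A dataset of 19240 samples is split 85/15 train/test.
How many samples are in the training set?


Test set = 19240 * 15% = 2886. Training set = 19240 - 2886 = 16354.

16354


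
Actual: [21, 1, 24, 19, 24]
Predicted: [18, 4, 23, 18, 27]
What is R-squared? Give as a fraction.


Mean(y) = 89/5. SS_res = 29. SS_tot = 1854/5. R^2 = 1 - 29/(1854/5) = 1709/1854.

1709/1854


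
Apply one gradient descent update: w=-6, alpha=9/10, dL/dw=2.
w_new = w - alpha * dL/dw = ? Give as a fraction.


w_new = -6 - 9/10 * 2 = -6 - 9/5 = -39/5.

-39/5


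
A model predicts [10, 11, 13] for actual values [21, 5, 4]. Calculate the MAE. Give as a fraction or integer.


MAE = (1/3) * (|21-10|=11 + |5-11|=6 + |4-13|=9). Sum = 26. MAE = 26/3.

26/3


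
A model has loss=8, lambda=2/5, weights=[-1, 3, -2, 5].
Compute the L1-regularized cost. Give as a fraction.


L1 norm = sum(|w|) = 11. J = 8 + 2/5 * 11 = 62/5.

62/5


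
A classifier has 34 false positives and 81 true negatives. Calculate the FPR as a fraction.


FPR = FP / (FP + TN) = 34 / 115 = 34/115.

34/115


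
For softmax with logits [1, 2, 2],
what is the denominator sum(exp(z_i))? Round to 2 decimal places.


Denom = e^1=2.7183 + e^2=7.3891 + e^2=7.3891. Sum = 17.4965, which rounds to 17.50.

17.50


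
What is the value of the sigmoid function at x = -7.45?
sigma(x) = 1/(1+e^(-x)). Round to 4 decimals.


sigma(-7.45) = 1/(1+e^(7.45)) = 1/(1+1719.863145) = 1/1720.863145 = 0.0006.

0.0006


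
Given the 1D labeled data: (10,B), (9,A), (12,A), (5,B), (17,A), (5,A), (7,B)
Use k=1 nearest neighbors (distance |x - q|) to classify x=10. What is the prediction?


Distances: |10-10|=0, |9-10|=1, |12-10|=2, |5-10|=5, |17-10|=7, |5-10|=5, |7-10|=3. 1 nearest: (10,B). Counts: {'B': 1}. Majority class: B.

B


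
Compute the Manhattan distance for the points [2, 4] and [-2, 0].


d = sum of absolute differences: |2--2|=4 + |4-0|=4 = 8.

8


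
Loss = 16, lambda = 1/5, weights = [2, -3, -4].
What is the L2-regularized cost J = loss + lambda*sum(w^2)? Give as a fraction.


L2 sq norm = sum(w^2) = 29. J = 16 + 1/5 * 29 = 109/5.

109/5


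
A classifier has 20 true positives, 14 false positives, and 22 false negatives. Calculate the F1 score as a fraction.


Precision = 20/34 = 10/17. Recall = 20/42 = 10/21. F1 = 2*P*R/(P+R) = 10/19.

10/19


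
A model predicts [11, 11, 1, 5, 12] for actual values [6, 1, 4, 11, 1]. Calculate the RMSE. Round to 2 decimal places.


MSE = 58.2000. RMSE = sqrt(58.2000) = 7.63.

7.63


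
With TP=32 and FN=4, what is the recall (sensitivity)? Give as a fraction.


Recall = TP / (TP + FN) = 32 / 36 = 8/9.

8/9


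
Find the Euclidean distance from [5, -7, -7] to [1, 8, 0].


d = sqrt(sum of squared differences). (5-1)^2=16, (-7-8)^2=225, (-7-0)^2=49. Sum = 290.

sqrt(290)


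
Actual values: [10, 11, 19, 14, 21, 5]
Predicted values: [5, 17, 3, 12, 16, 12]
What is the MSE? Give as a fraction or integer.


MSE = (1/6) * ((10-5)^2=25 + (11-17)^2=36 + (19-3)^2=256 + (14-12)^2=4 + (21-16)^2=25 + (5-12)^2=49). Sum = 395. MSE = 395/6.

395/6


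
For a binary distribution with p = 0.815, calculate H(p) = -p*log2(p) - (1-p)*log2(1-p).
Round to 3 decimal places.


H = -0.815*log2(0.815) - 0.185*log2(0.185) = 0.691.

0.691


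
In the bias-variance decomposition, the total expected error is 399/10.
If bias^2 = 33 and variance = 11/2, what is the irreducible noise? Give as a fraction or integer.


Total error = bias^2 + variance + irreducible noise. So irreducible noise = 399/10 - 33 - 11/2 = 7/5.

7/5


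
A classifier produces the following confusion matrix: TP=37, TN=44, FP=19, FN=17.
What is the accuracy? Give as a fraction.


Accuracy = (TP + TN) / (TP + TN + FP + FN) = (37 + 44) / 117 = 9/13.

9/13


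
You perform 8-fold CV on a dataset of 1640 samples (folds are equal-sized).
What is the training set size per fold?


Each validation fold has 1640/8 = 205 samples. Training set = 1640 - 205 = 1435.

1435


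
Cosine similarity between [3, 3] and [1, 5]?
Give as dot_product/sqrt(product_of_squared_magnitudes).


dot = 18. |a|^2 = 18, |b|^2 = 26. cos = 18/sqrt(468).

18/sqrt(468)


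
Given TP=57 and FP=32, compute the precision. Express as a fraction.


Precision = TP / (TP + FP) = 57 / 89 = 57/89.

57/89


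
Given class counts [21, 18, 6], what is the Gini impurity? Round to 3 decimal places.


Total = 45. Proportions: 21/45, 18/45, 6/45. sum(p_i^2) = 0.3956. Gini = 1 - 0.3956 = 0.6044, which rounds to 0.604.

0.604


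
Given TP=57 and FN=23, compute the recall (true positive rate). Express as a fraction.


Recall = TP / (TP + FN) = 57 / 80 = 57/80.

57/80


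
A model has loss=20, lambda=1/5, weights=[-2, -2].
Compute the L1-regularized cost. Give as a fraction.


L1 norm = sum(|w|) = 4. J = 20 + 1/5 * 4 = 104/5.

104/5


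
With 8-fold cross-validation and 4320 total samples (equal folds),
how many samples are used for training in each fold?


Each validation fold has 4320/8 = 540 samples. Training set = 4320 - 540 = 3780.

3780


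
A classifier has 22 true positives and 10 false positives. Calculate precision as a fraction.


Precision = TP / (TP + FP) = 22 / 32 = 11/16.

11/16


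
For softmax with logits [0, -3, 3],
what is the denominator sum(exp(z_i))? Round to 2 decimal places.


Denom = e^0=1.0000 + e^-3=0.0498 + e^3=20.0855. Sum = 21.1353, which rounds to 21.14.

21.14


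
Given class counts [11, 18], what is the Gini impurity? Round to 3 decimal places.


Total = 29. Proportions: 11/29, 18/29. sum(p_i^2) = 0.5291. Gini = 1 - 0.5291 = 0.4709, which rounds to 0.471.

0.471


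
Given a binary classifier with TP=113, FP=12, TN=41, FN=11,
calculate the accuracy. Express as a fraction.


Accuracy = (TP + TN) / (TP + TN + FP + FN) = (113 + 41) / 177 = 154/177.

154/177


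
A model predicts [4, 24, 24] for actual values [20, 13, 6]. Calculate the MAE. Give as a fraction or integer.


MAE = (1/3) * (|20-4|=16 + |13-24|=11 + |6-24|=18). Sum = 45. MAE = 15.

15


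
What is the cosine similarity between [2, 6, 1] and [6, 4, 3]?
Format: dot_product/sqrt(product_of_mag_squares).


dot = 39. |a|^2 = 41, |b|^2 = 61. cos = 39/sqrt(2501).

39/sqrt(2501)


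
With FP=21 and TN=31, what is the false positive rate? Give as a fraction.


FPR = FP / (FP + TN) = 21 / 52 = 21/52.

21/52


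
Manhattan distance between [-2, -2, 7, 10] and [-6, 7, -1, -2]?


d = sum of absolute differences: |-2--6|=4 + |-2-7|=9 + |7--1|=8 + |10--2|=12 = 33.

33


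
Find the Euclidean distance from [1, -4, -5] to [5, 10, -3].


d = sqrt(sum of squared differences). (1-5)^2=16, (-4-10)^2=196, (-5--3)^2=4. Sum = 216.

sqrt(216)


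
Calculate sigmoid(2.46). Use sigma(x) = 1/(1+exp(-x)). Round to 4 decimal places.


sigma(2.46) = 1/(1+e^(-2.46)) = 1/(1+0.085435) = 1/1.085435 = 0.9213.

0.9213


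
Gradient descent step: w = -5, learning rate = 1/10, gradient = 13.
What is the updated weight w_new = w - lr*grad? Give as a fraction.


w_new = -5 - 1/10 * 13 = -5 - 13/10 = -63/10.

-63/10


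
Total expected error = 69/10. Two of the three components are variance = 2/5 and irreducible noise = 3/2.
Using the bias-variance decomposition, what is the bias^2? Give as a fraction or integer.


Total error = bias^2 + variance + irreducible noise. So bias^2 = 69/10 - 2/5 - 3/2 = 5.

5


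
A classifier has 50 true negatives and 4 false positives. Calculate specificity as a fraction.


Specificity = TN / (TN + FP) = 50 / 54 = 25/27.

25/27


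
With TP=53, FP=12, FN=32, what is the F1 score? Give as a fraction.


Precision = 53/65 = 53/65. Recall = 53/85 = 53/85. F1 = 2*P*R/(P+R) = 53/75.

53/75


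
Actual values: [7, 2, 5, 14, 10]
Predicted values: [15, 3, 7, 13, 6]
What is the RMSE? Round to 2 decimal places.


MSE = 17.2000. RMSE = sqrt(17.2000) = 4.15.

4.15


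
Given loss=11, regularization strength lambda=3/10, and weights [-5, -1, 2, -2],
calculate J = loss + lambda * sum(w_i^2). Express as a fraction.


L2 sq norm = sum(w^2) = 34. J = 11 + 3/10 * 34 = 106/5.

106/5


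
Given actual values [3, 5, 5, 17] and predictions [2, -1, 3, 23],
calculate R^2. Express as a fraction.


Mean(y) = 15/2. SS_res = 77. SS_tot = 123. R^2 = 1 - 77/(123) = 46/123.

46/123


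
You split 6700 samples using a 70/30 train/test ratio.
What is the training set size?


Test set = 6700 * 30% = 2010. Training set = 6700 - 2010 = 4690.

4690


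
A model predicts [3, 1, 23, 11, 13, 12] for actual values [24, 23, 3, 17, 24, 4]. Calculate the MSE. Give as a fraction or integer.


MSE = (1/6) * ((24-3)^2=441 + (23-1)^2=484 + (3-23)^2=400 + (17-11)^2=36 + (24-13)^2=121 + (4-12)^2=64). Sum = 1546. MSE = 773/3.

773/3
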